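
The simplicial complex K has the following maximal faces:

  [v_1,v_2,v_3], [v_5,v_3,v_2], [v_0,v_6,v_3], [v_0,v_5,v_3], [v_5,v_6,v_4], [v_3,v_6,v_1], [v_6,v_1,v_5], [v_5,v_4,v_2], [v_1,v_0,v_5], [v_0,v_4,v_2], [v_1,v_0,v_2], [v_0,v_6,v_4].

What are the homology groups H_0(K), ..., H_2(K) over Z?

We work with the vertex ordering v_0 < v_1 < v_2 < v_3 < v_4 < v_5 < v_6. The simplices of K, each written with vertices in increasing order, are:

  0-simplices (7): [v_0], [v_1], [v_2], [v_3], [v_4], [v_5], [v_6]
  1-simplices (18): (18 of them)
  2-simplices (12): (12 of them)

giving chain groups C_0 ≅ Z^7, C_1 ≅ Z^18, C_2 ≅ Z^12.

The boundary map ∂_1: C_1 → C_0 is given by ∂[p,q] = [q] − [p].
The 7×18 boundary matrix has rank 6 and Smith normal form diag(1,1,1,1,1,1).

Boundary ∂_2: C_2 → C_1 sends each 2-simplex [p,q,r] to [q,r] − [p,r] + [p,q]. For instance
  ∂[v_0,v_3,v_6] = [v_3,v_6] − [v_0,v_6] + [v_0,v_3],
  ∂[v_0,v_4,v_6] = [v_4,v_6] − [v_0,v_6] + [v_0,v_4].
The 18×12 boundary matrix has rank 12 and Smith normal form diag(1,1,1,1,1,1,1,1,1,1,1,2).

From H_k ≅ ker(∂_k) / im(∂_{k+1}) we obtain:

  H_0: rank C_0 − rank ∂_1 = 7 − 6 = 1, and the invariant factors of ∂_1 are all 1, so H_0 ≅ Z.
  H_1: rank ker ∂_1 − rank ∂_2 = (18 − 6) − 12 = 0, and ∂_2 has invariant factor 2 > 1, so H_1 ≅ Z/2Z.
  H_2: rank ker ∂_2 − rank ∂_3 = (12 − 12) − 0 = 0, and there is no ∂_3, so H_2 ≅ 0.

H_0 ≅ Z,  H_1 ≅ Z/2Z,  H_2 = 0.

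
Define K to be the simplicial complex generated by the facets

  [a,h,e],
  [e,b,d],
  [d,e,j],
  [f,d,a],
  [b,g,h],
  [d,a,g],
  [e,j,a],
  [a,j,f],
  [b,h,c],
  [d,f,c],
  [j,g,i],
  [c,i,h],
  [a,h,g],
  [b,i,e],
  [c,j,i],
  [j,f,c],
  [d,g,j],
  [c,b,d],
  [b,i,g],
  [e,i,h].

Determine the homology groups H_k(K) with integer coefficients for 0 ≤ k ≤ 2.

H_0 = Z,  H_1 = Z ⊕ Z/2,  H_2 = 0.

We work with the vertex ordering a < b < c < d < e < f < g < h < i < j. The simplices of K, each written with vertices in increasing order, are:

  0-simplices (10): a, b, c, d, e, f, g, h, i, j
  1-simplices (30): ad, ae, af, ag, ah, aj, bc, bd, be, bg, bh, bi, cd, cf, ch, ci, cj, de, df, dg, dj, eh, ei, ej, fj, gh, gi, gj, hi, ij
  2-simplices (20): adf, adg, aeh, aej, afj, agh, bcd, bch, bde, bei, bgh, bgi, cdf, cfj, chi, cij, dej, dgj, ehi, gij

giving chain groups C_0 ≅ Z^10, C_1 ≅ Z^30, C_2 ≅ Z^20.

The boundary map ∂_1: C_1 → C_0 maps an edge to its endpoints' difference, ∂[p,q] = q − p. For instance
  ∂ag = g − a.
As a 10×30 matrix over Z this has rank 9, with invariant factors (1,1,1,1,1,1,1,1,1).

The boundary map ∂_2: C_2 → C_1 maps a triangle to the signed sum of its edges. For instance
  ∂bch = ch − bh + bc,
  ∂adf = df − af + ad.
As a 30×20 matrix over Z this has rank 20, with invariant factors (1,1,1,1,1,1,1,1,1,1,1,1,1,1,1,1,1,1,1,2).

Now H_k = ker ∂_k / im ∂_{k+1}, so:

  H_0: rank C_0 − rank ∂_1 = 10 − 9 = 1, and the invariant factors of ∂_1 are all 1, so H_0 ≅ Z.
  H_1: rank ker ∂_1 − rank ∂_2 = (30 − 9) − 20 = 1, and ∂_2 has invariant factor 2 > 1, so H_1 ≅ Z ⊕ Z/2.
  H_2: rank ker ∂_2 − rank ∂_3 = (20 − 20) − 0 = 0, and there is no ∂_3, so H_2 ≅ 0.

As a check, the Euler characteristic is 10 − 30 + 20 = 0, which agrees with 1 − 1 + 0 = 0.
(K is a triangulation of the Klein bottle.)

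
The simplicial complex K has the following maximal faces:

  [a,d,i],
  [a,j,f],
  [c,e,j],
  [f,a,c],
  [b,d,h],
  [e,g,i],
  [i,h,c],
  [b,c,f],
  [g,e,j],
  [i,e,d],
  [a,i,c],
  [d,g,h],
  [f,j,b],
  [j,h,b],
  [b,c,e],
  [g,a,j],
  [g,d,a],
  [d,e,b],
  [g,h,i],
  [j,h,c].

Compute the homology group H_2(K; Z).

H_2 = 0.

We work with the vertex ordering a < b < c < d < e < f < g < h < i < j. The simplices of K, each written with vertices in increasing order, are:

  0-simplices (10): a, b, c, d, e, f, g, h, i, j
  1-simplices (30): ac, ad, af, ag, ai, aj, bc, bd, be, bf, bh, bj, ce, cf, ch, ci, cj, de, dg, dh, di, eg, ei, ej, fj, gh, gi, gj, hi, hj
  2-simplices (20): acf, aci, adg, adi, afj, agj, bce, bcf, bde, bdh, bfj, bhj, cej, chi, chj, dei, dgh, egi, egj, ghi

so the chain groups are C_0 ≅ Z^10, C_1 ≅ Z^30, C_2 ≅ Z^20.

∂_1: C_1 → C_0 maps an edge to its endpoints' difference, ∂[p,q] = q − p. For instance
  ∂hj = j − h.
This gives a 10×30 integer matrix of rank 9; reducing to Smith normal form yields diagonal entries (1,1,1,1,1,1,1,1,1).

∂_2: C_2 → C_1 sends each 2-simplex [p,q,r] to [q,r] − [p,r] + [p,q]. For instance
  ∂bde = de − be + bd,
  ∂aci = ci − ai + ac.
The 30×20 boundary matrix has rank 20 and Smith normal form diag(1,1,1,1,1,1,1,1,1,1,1,1,1,1,1,1,1,1,1,2).

Now H_k = ker ∂_k / im ∂_{k+1}, so:

  H_2: rank ker ∂_2 − rank ∂_3 = (20 − 20) − 0 = 0, and there is no ∂_3, so H_2 ≅ 0.

(K is a triangulation of the Klein bottle.)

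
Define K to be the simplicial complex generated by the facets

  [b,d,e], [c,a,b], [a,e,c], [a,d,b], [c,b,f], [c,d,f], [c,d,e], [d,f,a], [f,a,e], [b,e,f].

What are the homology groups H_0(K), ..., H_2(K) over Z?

Fix the vertex order a < b < c < d < e < f and write every simplex with vertices in increasing order. Then dim K = 2 and the simplices of K are:

  0-simplices (6): a, b, c, d, e, f
  1-simplices (15): ab, ac, ad, ae, af, bc, bd, be, bf, cd, ce, cf, de, df, ef
  2-simplices (10): abc, abd, ace, adf, aef, bcf, bde, bef, cde, cdf

so the chain groups are C_0 ≅ Z^6, C_1 ≅ Z^15, C_2 ≅ Z^10.

Boundary ∂_1: C_1 → C_0 sends each edge [p,q] (with p < q) to q − p.
As a 6×15 matrix over Z this has rank 5, with invariant factors (1,1,1,1,1).

The boundary map ∂_2: C_2 → C_1 acts by ∂[p,q,r] = [q,r] − [p,r] + [p,q]. For instance
  ∂bef = ef − bf + be,
  ∂abc = bc − ac + ab.
The 15×10 boundary matrix has rank 10 and Smith normal form diag(1,1,1,1,1,1,1,1,1,2).

From H_k ≅ ker(∂_k) / im(∂_{k+1}) we obtain:

  H_0: rank C_0 − rank ∂_1 = 6 − 5 = 1, and the invariant factors of ∂_1 are all 1, so H_0 ≅ Z.
  H_1: rank ker ∂_1 − rank ∂_2 = (15 − 5) − 10 = 0, and ∂_2 has invariant factor 2 > 1, so H_1 ≅ Z/2.
  H_2: rank ker ∂_2 − rank ∂_3 = (10 − 10) − 0 = 0, and there is no ∂_3, so H_2 ≅ 0.

(K is a triangulation of the real projective plane RP^2.)

H_0 ≅ Z,  H_1 ≅ Z/2,  H_2 = 0.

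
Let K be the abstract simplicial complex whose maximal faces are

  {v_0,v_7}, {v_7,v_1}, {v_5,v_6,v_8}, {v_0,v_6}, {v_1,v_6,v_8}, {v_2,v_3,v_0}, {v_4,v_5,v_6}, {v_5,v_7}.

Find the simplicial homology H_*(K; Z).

Take the total order v_0 < v_1 < v_2 < v_3 < v_4 < v_5 < v_6 < v_7 < v_8 on the vertex set. Then K (dimension 2) consists of the simplices:

  0-simplices (9): [v_0], [v_1], [v_2], [v_3], [v_4], [v_5], [v_6], [v_7], [v_8]
  1-simplices (14): [v_0,v_2], [v_0,v_3], [v_0,v_6], [v_0,v_7], [v_1,v_6], [v_1,v_7], [v_1,v_8], [v_2,v_3], [v_4,v_5], [v_4,v_6], [v_5,v_6], [v_5,v_7], [v_5,v_8], [v_6,v_8]
  2-simplices (4): [v_0,v_2,v_3], [v_1,v_6,v_8], [v_4,v_5,v_6], [v_5,v_6,v_8]

so the chain groups are C_0 ≅ Z^9, C_1 ≅ Z^14, C_2 ≅ Z^4.

∂_1: C_1 → C_0 sends each edge [p,q] (with p < q) to q − p.
As a 9×14 matrix over Z this has rank 8, with invariant factors (1,1,1,1,1,1,1,1).

The boundary map ∂_2: C_2 → C_1 acts by ∂[p,q,r] = [q,r] − [p,r] + [p,q]. For instance
  ∂[v_5,v_6,v_8] = [v_6,v_8] − [v_5,v_8] + [v_5,v_6],
  ∂[v_0,v_2,v_3] = [v_2,v_3] − [v_0,v_3] + [v_0,v_2].
The resulting 14×4 matrix has rank 4, and its Smith normal form has invariant factors (1,1,1,1).

Now H_k = ker ∂_k / im ∂_{k+1}, so:

  H_0: rank C_0 − rank ∂_1 = 9 − 8 = 1, and the invariant factors of ∂_1 are all 1, so H_0 ≅ Z.
  H_1: rank ker ∂_1 − rank ∂_2 = (14 − 8) − 4 = 2, and the invariant factors of ∂_2 are all 1, so H_1 ≅ Z^2.
  H_2: rank ker ∂_2 − rank ∂_3 = (4 − 4) − 0 = 0, and there is no ∂_3, so H_2 ≅ 0.

H_0 ≅ Z,  H_1 ≅ Z^2,  H_2 = 0.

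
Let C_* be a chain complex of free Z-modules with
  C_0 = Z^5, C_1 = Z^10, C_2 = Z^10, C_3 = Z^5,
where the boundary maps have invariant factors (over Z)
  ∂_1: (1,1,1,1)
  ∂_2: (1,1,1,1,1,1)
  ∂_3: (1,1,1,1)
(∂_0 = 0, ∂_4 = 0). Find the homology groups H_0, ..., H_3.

H_0: b_0 = 5 − 0 − 4 = 1; torsion from ∂_1 factors > 1: none. So H_0 = Z.
H_1: b_1 = 10 − 4 − 6 = 0; torsion from ∂_2 factors > 1: none. So H_1 = 0.
H_2: b_2 = 10 − 6 − 4 = 0; torsion from ∂_3 factors > 1: none. So H_2 = 0.
H_3: b_3 = 5 − 4 − 0 = 1; torsion from ∂_4 factors > 1: none. So H_3 = Z.

H_0 = Z,  H_1 = 0,  H_2 = 0,  H_3 = Z.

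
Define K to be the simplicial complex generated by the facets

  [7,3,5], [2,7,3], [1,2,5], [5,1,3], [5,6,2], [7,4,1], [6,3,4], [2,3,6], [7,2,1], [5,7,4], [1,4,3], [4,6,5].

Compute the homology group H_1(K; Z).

H_1 = Z/2Z.

Order the vertices as 1 < 2 < 3 < 4 < 5 < 6 < 7. Listing each simplex with vertices in this order, K has dimension 2 with simplices:

  0-simplices (7): [1], [2], [3], [4], [5], [6], [7]
  1-simplices (18): [1,2], [1,3], [1,4], [1,5], [1,7], [2,3], [2,5], [2,6], [2,7], [3,4], [3,5], [3,6], [3,7], [4,5], [4,6], [4,7], [5,6], [5,7]
  2-simplices (12): [1,2,5], [1,2,7], [1,3,4], [1,3,5], [1,4,7], [2,3,6], [2,3,7], [2,5,6], [3,4,6], [3,5,7], [4,5,6], [4,5,7]

Hence C_0 ≅ Z^7, C_1 ≅ Z^18, C_2 ≅ Z^12.

The boundary map ∂_1: C_1 → C_0 maps an edge to its endpoints' difference, ∂[p,q] = q − p.
The resulting 7×18 matrix has rank 6, and its Smith normal form has invariant factors (1,1,1,1,1,1).

Boundary ∂_2: C_2 → C_1 sends each 2-simplex [p,q,r] to [q,r] − [p,r] + [p,q]. For instance
  ∂[3,5,7] = [5,7] − [3,7] + [3,5],
  ∂[2,5,6] = [5,6] − [2,6] + [2,5].
The 18×12 boundary matrix has rank 12 and Smith normal form diag(1,1,1,1,1,1,1,1,1,1,1,2).

Reading off H_k = ker ∂_k / im ∂_{k+1}:

  H_1: rank ker ∂_1 − rank ∂_2 = (18 − 6) − 12 = 0, and ∂_2 has invariant factor 2 > 1, so H_1 ≅ Z/2Z.

(K is a triangulation of the real projective plane RP^2.)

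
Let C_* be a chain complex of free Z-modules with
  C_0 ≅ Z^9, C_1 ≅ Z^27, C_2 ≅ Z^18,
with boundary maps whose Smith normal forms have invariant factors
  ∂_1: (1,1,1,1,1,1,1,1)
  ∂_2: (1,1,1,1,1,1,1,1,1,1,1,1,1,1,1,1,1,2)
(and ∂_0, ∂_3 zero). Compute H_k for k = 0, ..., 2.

H_0: b_0 = 9 − 0 − 8 = 1; torsion from ∂_1 factors > 1: none. So H_0 = Z.
H_1: b_1 = 27 − 8 − 18 = 1; torsion from ∂_2 factors > 1: [2]. So H_1 = Z ⊕ Z/2.
H_2: b_2 = 18 − 18 − 0 = 0; torsion from ∂_3 factors > 1: none. So H_2 = 0.

H_0 = Z,  H_1 = Z ⊕ Z/2,  H_2 = 0.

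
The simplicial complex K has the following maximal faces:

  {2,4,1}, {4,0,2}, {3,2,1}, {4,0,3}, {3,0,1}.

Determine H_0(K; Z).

H_0 = Z.

K has 5 vertices, 10 edges, 5 triangles.
rank ∂_0 = 0, rank ∂_1 = 4 ⇒ b_0 = 5 − 0 − 4 = 1; all invariant factors of ∂_1 are 1 so no torsion. So H_0 = Z.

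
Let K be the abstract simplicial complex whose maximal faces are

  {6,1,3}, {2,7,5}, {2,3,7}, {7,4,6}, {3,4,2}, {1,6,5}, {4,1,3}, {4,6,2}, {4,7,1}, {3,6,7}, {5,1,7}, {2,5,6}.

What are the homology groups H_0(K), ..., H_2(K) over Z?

Order the vertices as 1 < 2 < 3 < 4 < 5 < 6 < 7. Listing each simplex with vertices in this order, K has dimension 2 with simplices:

  0-simplices (7): [1], [2], [3], [4], [5], [6], [7]
  1-simplices (18): [1,3], [1,4], [1,5], [1,6], [1,7], [2,3], [2,4], [2,5], [2,6], [2,7], [3,4], [3,6], [3,7], [4,6], [4,7], [5,6], [5,7], [6,7]
  2-simplices (12): [1,3,4], [1,3,6], [1,4,7], [1,5,6], [1,5,7], [2,3,4], [2,3,7], [2,4,6], [2,5,6], [2,5,7], [3,6,7], [4,6,7]

so the chain groups are C_0 ≅ Z^7, C_1 ≅ Z^18, C_2 ≅ Z^12.

∂_1: C_1 → C_0 maps an edge to its endpoints' difference, ∂[p,q] = q − p.
The 7×18 boundary matrix has rank 6 and Smith normal form diag(1,1,1,1,1,1).

∂_2: C_2 → C_1 maps a triangle to the signed sum of its edges. For instance
  ∂[2,3,7] = [3,7] − [2,7] + [2,3],
  ∂[1,5,7] = [5,7] − [1,7] + [1,5].
The resulting 18×12 matrix has rank 12, and its Smith normal form has invariant factors (1,1,1,1,1,1,1,1,1,1,1,2).

From H_k ≅ ker(∂_k) / im(∂_{k+1}) we obtain:

  H_0: rank C_0 − rank ∂_1 = 7 − 6 = 1, and the invariant factors of ∂_1 are all 1, so H_0 = Z.
  H_1: rank ker ∂_1 − rank ∂_2 = (18 − 6) − 12 = 0, and ∂_2 has invariant factor 2 > 1, so H_1 = Z/2Z.
  H_2: rank ker ∂_2 − rank ∂_3 = (12 − 12) − 0 = 0, and there is no ∂_3, so H_2 = 0.

As a check, the Euler characteristic is 7 − 18 + 12 = 1, which agrees with 1 − 0 + 0 = 1.

H_0 ≅ Z,  H_1 ≅ Z/2Z,  H_2 = 0.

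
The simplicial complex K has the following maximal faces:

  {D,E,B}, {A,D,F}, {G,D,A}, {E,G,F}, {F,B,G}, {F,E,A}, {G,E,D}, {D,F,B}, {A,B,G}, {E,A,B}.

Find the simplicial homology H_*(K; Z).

K has 6 vertices, 15 edges, 10 triangles.
rank ∂_0 = 0, rank ∂_1 = 5 ⇒ b_0 = 6 − 0 − 5 = 1; all invariant factors of ∂_1 are 1 so no torsion. So H_0 = Z.
rank ∂_1 = 5, rank ∂_2 = 10 ⇒ b_1 = 15 − 5 − 10 = 0; ∂_2 has invariant factor(s) [2] giving torsion. So H_1 = Z/2.
rank ∂_2 = 10, rank ∂_3 = 0 ⇒ b_2 = 10 − 10 − 0 = 0. So H_2 = 0.

H_0 = Z,  H_1 = Z/2,  H_2 = 0.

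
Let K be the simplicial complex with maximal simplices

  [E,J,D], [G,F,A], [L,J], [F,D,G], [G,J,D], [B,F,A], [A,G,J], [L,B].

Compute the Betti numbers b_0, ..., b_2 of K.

b_0 = 1, b_1 = 1, b_2 = 0.

Fix the vertex order A < B < D < E < F < G < J < L and write every simplex with vertices in increasing order. Then dim K = 2 and the simplices of K are:

  0-simplices (8): A, B, D, E, F, G, J, L
  1-simplices (14): AB, AF, AG, AJ, BF, BL, DE, DF, DG, DJ, EJ, FG, GJ, JL
  2-simplices (6): ABF, AFG, AGJ, DEJ, DFG, DGJ

giving chain groups C_0 ≅ Z^8, C_1 ≅ Z^14, C_2 ≅ Z^6.

The boundary map ∂_1: C_1 → C_0 maps an edge to its endpoints' difference, ∂[p,q] = q − p.
The 8×14 boundary matrix has rank 7 and Smith normal form diag(1,1,1,1,1,1,1).

∂_2: C_2 → C_1 acts by ∂[p,q,r] = [q,r] − [p,r] + [p,q]. For instance
  ∂AGJ = GJ − AJ + AG,
  ∂ABF = BF − AF + AB.
This gives a 14×6 integer matrix of rank 6; reducing to Smith normal form yields diagonal entries (1,1,1,1,1,1).

Computing H_k = (kernel of ∂_k) / (image of ∂_{k+1}):

  H_0: rank C_0 − rank ∂_1 = 8 − 7 = 1, and the invariant factors of ∂_1 are all 1, so H_0 = Z.
  H_1: rank ker ∂_1 − rank ∂_2 = (14 − 7) − 6 = 1, and the invariant factors of ∂_2 are all 1, so H_1 = Z.
  H_2: rank ker ∂_2 − rank ∂_3 = (6 − 6) − 0 = 0, and there is no ∂_3, so H_2 = 0.

As a check, the Euler characteristic is 8 − 14 + 6 = 0, which agrees with 1 − 1 + 0 = 0.

Hence the Betti numbers are b_0 = 1, b_1 = 1, b_2 = 0.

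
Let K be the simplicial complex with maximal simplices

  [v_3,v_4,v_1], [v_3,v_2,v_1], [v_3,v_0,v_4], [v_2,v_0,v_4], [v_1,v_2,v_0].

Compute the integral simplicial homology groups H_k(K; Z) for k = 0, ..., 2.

Order the vertices as v_0 < v_1 < v_2 < v_3 < v_4. Listing each simplex with vertices in this order, K has dimension 2 with simplices:

  0-simplices (5): [v_0], [v_1], [v_2], [v_3], [v_4]
  1-simplices (10): [v_0,v_1], [v_0,v_2], [v_0,v_3], [v_0,v_4], [v_1,v_2], [v_1,v_3], [v_1,v_4], [v_2,v_3], [v_2,v_4], [v_3,v_4]
  2-simplices (5): [v_0,v_1,v_2], [v_0,v_2,v_4], [v_0,v_3,v_4], [v_1,v_2,v_3], [v_1,v_3,v_4]

giving chain groups C_0 ≅ Z^5, C_1 ≅ Z^10, C_2 ≅ Z^5.

∂_1: C_1 → C_0 is given by ∂[p,q] = [q] − [p].
The resulting 5×10 matrix has rank 4, and its Smith normal form has invariant factors (1,1,1,1).

Boundary ∂_2: C_2 → C_1 acts by ∂[p,q,r] = [q,r] − [p,r] + [p,q]. For instance
  ∂[v_1,v_2,v_3] = [v_2,v_3] − [v_1,v_3] + [v_1,v_2],
  ∂[v_1,v_3,v_4] = [v_3,v_4] − [v_1,v_4] + [v_1,v_3].
The resulting 10×5 matrix has rank 5, and its Smith normal form has invariant factors (1,1,1,1,1).

From H_k ≅ ker(∂_k) / im(∂_{k+1}) we obtain:

  H_0: rank C_0 − rank ∂_1 = 5 − 4 = 1, and the invariant factors of ∂_1 are all 1, so H_0 ≅ Z.
  H_1: rank ker ∂_1 − rank ∂_2 = (10 − 4) − 5 = 1, and the invariant factors of ∂_2 are all 1, so H_1 ≅ Z.
  H_2: rank ker ∂_2 − rank ∂_3 = (5 − 5) − 0 = 0, and there is no ∂_3, so H_2 ≅ 0.

As a check, the Euler characteristic is 5 − 10 + 5 = 0, which agrees with 1 − 1 + 0 = 0.

H_0 = Z,  H_1 = Z,  H_2 = 0.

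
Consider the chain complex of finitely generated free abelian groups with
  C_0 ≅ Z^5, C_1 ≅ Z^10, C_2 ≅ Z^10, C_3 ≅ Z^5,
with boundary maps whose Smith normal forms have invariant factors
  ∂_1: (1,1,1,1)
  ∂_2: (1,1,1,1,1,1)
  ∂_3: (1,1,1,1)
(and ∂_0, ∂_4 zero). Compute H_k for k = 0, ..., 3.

H_0 ≅ Z,  H_1 = 0,  H_2 = 0,  H_3 ≅ Z.

H_0: b_0 = 5 − 0 − 4 = 1; torsion from ∂_1 factors > 1: none. So H_0 ≅ Z.
H_1: b_1 = 10 − 4 − 6 = 0; torsion from ∂_2 factors > 1: none. So H_1 ≅ 0.
H_2: b_2 = 10 − 6 − 4 = 0; torsion from ∂_3 factors > 1: none. So H_2 ≅ 0.
H_3: b_3 = 5 − 4 − 0 = 1; torsion from ∂_4 factors > 1: none. So H_3 ≅ Z.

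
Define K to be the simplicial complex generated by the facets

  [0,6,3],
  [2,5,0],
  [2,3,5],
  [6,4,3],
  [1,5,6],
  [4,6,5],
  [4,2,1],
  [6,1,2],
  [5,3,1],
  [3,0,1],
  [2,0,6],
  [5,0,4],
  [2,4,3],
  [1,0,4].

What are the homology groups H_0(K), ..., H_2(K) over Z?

Take the total order 0 < 1 < 2 < 3 < 4 < 5 < 6 on the vertex set. Then K (dimension 2) consists of the simplices:

  0-simplices (7): [0], [1], [2], [3], [4], [5], [6]
  1-simplices (21): [0,1], [0,2], [0,3], [0,4], [0,5], [0,6], [1,2], [1,3], [1,4], [1,5], [1,6], [2,3], [2,4], [2,5], [2,6], [3,4], [3,5], [3,6], [4,5], [4,6], [5,6]
  2-simplices (14): [0,1,3], [0,1,4], [0,2,5], [0,2,6], [0,3,6], [0,4,5], [1,2,4], [1,2,6], [1,3,5], [1,5,6], [2,3,4], [2,3,5], [3,4,6], [4,5,6]

giving chain groups C_0 ≅ Z^7, C_1 ≅ Z^21, C_2 ≅ Z^14.

∂_1: C_1 → C_0 sends each edge [p,q] (with p < q) to q − p.
The resulting 7×21 matrix has rank 6, and its Smith normal form has invariant factors (1,1,1,1,1,1).

∂_2: C_2 → C_1 sends each 2-simplex [p,q,r] to [q,r] − [p,r] + [p,q]. For instance
  ∂[3,4,6] = [4,6] − [3,6] + [3,4],
  ∂[0,2,6] = [2,6] − [0,6] + [0,2].
This gives a 21×14 integer matrix of rank 13; reducing to Smith normal form yields diagonal entries (1,1,1,1,1,1,1,1,1,1,1,1,1).

Computing H_k = (kernel of ∂_k) / (image of ∂_{k+1}):

  H_0: rank C_0 − rank ∂_1 = 7 − 6 = 1, and the invariant factors of ∂_1 are all 1, so H_0 = Z.
  H_1: rank ker ∂_1 − rank ∂_2 = (21 − 6) − 13 = 2, and the invariant factors of ∂_2 are all 1, so H_1 = Z^2.
  H_2: rank ker ∂_2 − rank ∂_3 = (14 − 13) − 0 = 1, and there is no ∂_3, so H_2 = Z.

As a check, the Euler characteristic is 7 − 21 + 14 = 0, which agrees with 1 − 2 + 1 = 0.

H_0 = Z,  H_1 = Z^2,  H_2 = Z.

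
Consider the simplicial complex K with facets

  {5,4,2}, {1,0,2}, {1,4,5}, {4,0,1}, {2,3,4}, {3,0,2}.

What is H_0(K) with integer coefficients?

K has 6 vertices, 12 edges, 6 triangles.
rank ∂_0 = 0, rank ∂_1 = 5 ⇒ b_0 = 6 − 0 − 5 = 1; all invariant factors of ∂_1 are 1 so no torsion. So H_0 ≅ Z.

H_0 = Z.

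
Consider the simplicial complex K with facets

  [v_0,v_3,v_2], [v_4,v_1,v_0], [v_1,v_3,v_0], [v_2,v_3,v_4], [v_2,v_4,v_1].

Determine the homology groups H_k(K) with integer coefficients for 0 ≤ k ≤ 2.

H_0 ≅ Z,  H_1 ≅ Z,  H_2 = 0.

Fix the vertex order v_0 < v_1 < v_2 < v_3 < v_4 and write every simplex with vertices in increasing order. Then dim K = 2 and the simplices of K are:

  0-simplices (5): [v_0], [v_1], [v_2], [v_3], [v_4]
  1-simplices (10): [v_0,v_1], [v_0,v_2], [v_0,v_3], [v_0,v_4], [v_1,v_2], [v_1,v_3], [v_1,v_4], [v_2,v_3], [v_2,v_4], [v_3,v_4]
  2-simplices (5): [v_0,v_1,v_3], [v_0,v_1,v_4], [v_0,v_2,v_3], [v_1,v_2,v_4], [v_2,v_3,v_4]

so the chain groups are C_0 ≅ Z^5, C_1 ≅ Z^10, C_2 ≅ Z^5.

Boundary ∂_1: C_1 → C_0 sends each edge [p,q] (with p < q) to q − p. For instance
  ∂[v_0,v_3] = [v_3] − [v_0].
This gives a 5×10 integer matrix of rank 4; reducing to Smith normal form yields diagonal entries (1,1,1,1).

∂_2: C_2 → C_1 maps a triangle to the signed sum of its edges. For instance
  ∂[v_2,v_3,v_4] = [v_3,v_4] − [v_2,v_4] + [v_2,v_3],
  ∂[v_1,v_2,v_4] = [v_2,v_4] − [v_1,v_4] + [v_1,v_2].
The 10×5 boundary matrix has rank 5 and Smith normal form diag(1,1,1,1,1).

From H_k ≅ ker(∂_k) / im(∂_{k+1}) we obtain:

  H_0: rank C_0 − rank ∂_1 = 5 − 4 = 1, and the invariant factors of ∂_1 are all 1, so H_0 ≅ Z.
  H_1: rank ker ∂_1 − rank ∂_2 = (10 − 4) − 5 = 1, and the invariant factors of ∂_2 are all 1, so H_1 ≅ Z.
  H_2: rank ker ∂_2 − rank ∂_3 = (5 − 5) − 0 = 0, and there is no ∂_3, so H_2 ≅ 0.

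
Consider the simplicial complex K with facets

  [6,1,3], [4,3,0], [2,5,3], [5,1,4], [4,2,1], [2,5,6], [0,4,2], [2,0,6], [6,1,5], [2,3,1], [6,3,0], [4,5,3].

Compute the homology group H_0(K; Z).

Order the vertices as 0 < 1 < 2 < 3 < 4 < 5 < 6. Listing each simplex with vertices in this order, K has dimension 2 with simplices:

  0-simplices (7): [0], [1], [2], [3], [4], [5], [6]
  1-simplices (18): [0,2], [0,3], [0,4], [0,6], [1,2], [1,3], [1,4], [1,5], [1,6], [2,3], [2,4], [2,5], [2,6], [3,4], [3,5], [3,6], [4,5], [5,6]
  2-simplices (12): [0,2,4], [0,2,6], [0,3,4], [0,3,6], [1,2,3], [1,2,4], [1,3,6], [1,4,5], [1,5,6], [2,3,5], [2,5,6], [3,4,5]

giving chain groups C_0 ≅ Z^7, C_1 ≅ Z^18, C_2 ≅ Z^12.

The boundary map ∂_1: C_1 → C_0 is given by ∂[p,q] = [q] − [p].
The resulting 7×18 matrix has rank 6, and its Smith normal form has invariant factors (1,1,1,1,1,1).

Boundary ∂_2: C_2 → C_1 sends each 2-simplex [p,q,r] to [q,r] − [p,r] + [p,q]. For instance
  ∂[1,4,5] = [4,5] − [1,5] + [1,4],
  ∂[2,3,5] = [3,5] − [2,5] + [2,3].
This gives a 18×12 integer matrix of rank 12; reducing to Smith normal form yields diagonal entries (1,1,1,1,1,1,1,1,1,1,1,2).

Now H_k = ker ∂_k / im ∂_{k+1}, so:

  H_0: rank C_0 − rank ∂_1 = 7 − 6 = 1, and the invariant factors of ∂_1 are all 1, so H_0 = Z.

(K is a triangulation of the real projective plane RP^2.)

H_0 ≅ Z.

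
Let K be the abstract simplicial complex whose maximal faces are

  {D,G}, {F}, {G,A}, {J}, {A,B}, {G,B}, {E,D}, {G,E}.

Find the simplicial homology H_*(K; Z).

Fix the vertex order A < B < D < E < F < G < J and write every simplex with vertices in increasing order. Then dim K = 1 and the simplices of K are:

  0-simplices (7): A, B, D, E, F, G, J
  1-simplices (6): AB, AG, BG, DE, DG, EG

giving chain groups C_0 ≅ Z^7, C_1 ≅ Z^6.

∂_1: C_1 → C_0 sends each edge [p,q] (with p < q) to q − p. For instance
  ∂EG = G − E.
As a 7×6 matrix over Z this has rank 4, with invariant factors (1,1,1,1).

Computing H_k = (kernel of ∂_k) / (image of ∂_{k+1}):

  H_0: rank C_0 − rank ∂_1 = 7 − 4 = 3, and the invariant factors of ∂_1 are all 1, so H_0 ≅ Z^3.
  H_1: rank ker ∂_1 − rank ∂_2 = (6 − 4) − 0 = 2, and there is no ∂_2, so H_1 ≅ Z^2.

H_0 = Z^3,  H_1 = Z^2.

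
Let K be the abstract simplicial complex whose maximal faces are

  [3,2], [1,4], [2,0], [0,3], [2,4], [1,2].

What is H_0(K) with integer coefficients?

Take the total order 0 < 1 < 2 < 3 < 4 on the vertex set. Then K (dimension 1) consists of the simplices:

  0-simplices (5): [0], [1], [2], [3], [4]
  1-simplices (6): [0,2], [0,3], [1,2], [1,4], [2,3], [2,4]

giving chain groups C_0 ≅ Z^5, C_1 ≅ Z^6.

The boundary map ∂_1: C_1 → C_0 is given by ∂[p,q] = [q] − [p].
As a 5×6 matrix over Z this has rank 4, with invariant factors (1,1,1,1).

Now H_k = ker ∂_k / im ∂_{k+1}, so:

  H_0: rank C_0 − rank ∂_1 = 5 − 4 = 1, and the invariant factors of ∂_1 are all 1, so H_0 = Z.

(K is a triangulation of a wedge of 2 circles.)

H_0 = Z.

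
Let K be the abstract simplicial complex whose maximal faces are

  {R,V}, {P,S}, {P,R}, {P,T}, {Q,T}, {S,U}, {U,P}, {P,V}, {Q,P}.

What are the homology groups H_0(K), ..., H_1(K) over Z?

We work with the vertex ordering P < Q < R < S < T < U < V. The simplices of K, each written with vertices in increasing order, are:

  0-simplices (7): P, Q, R, S, T, U, V
  1-simplices (9): PQ, PR, PS, PT, PU, PV, QT, RV, SU

giving chain groups C_0 ≅ Z^7, C_1 ≅ Z^9.

∂_1: C_1 → C_0 is given by ∂[p,q] = [q] − [p].
The 7×9 boundary matrix has rank 6 and Smith normal form diag(1,1,1,1,1,1).

Now H_k = ker ∂_k / im ∂_{k+1}, so:

  H_0: rank C_0 − rank ∂_1 = 7 − 6 = 1, and the invariant factors of ∂_1 are all 1, so H_0 ≅ Z.
  H_1: rank ker ∂_1 − rank ∂_2 = (9 − 6) − 0 = 3, and there is no ∂_2, so H_1 ≅ Z^3.

H_0 = Z,  H_1 = Z^3.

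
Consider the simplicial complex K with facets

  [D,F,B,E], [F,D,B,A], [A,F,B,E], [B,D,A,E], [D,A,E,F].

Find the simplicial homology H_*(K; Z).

H_0 ≅ Z,  H_1 = 0,  H_2 = 0,  H_3 ≅ Z.

Order the vertices as A < B < D < E < F. Listing each simplex with vertices in this order, K has dimension 3 with simplices:

  0-simplices (5): A, B, D, E, F
  1-simplices (10): AB, AD, AE, AF, BD, BE, BF, DE, DF, EF
  2-simplices (10): ABD, ABE, ABF, ADE, ADF, AEF, BDE, BDF, BEF, DEF
  3-simplices (5): ABDE, ABDF, ABEF, ADEF, BDEF

Hence C_0 ≅ Z^5, C_1 ≅ Z^10, C_2 ≅ Z^10, C_3 ≅ Z^5.

The boundary map ∂_1: C_1 → C_0 sends each edge [p,q] (with p < q) to q − p. For instance
  ∂AF = F − A.
The 5×10 boundary matrix has rank 4 and Smith normal form diag(1,1,1,1).

∂_2: C_2 → C_1 maps a triangle to the signed sum of its edges. For instance
  ∂BDF = DF − BF + BD,
  ∂ABD = BD − AD + AB.
The resulting 10×10 matrix has rank 6, and its Smith normal form has invariant factors (1,1,1,1,1,1).

∂_3: C_3 → C_2 sends each 3-simplex σ to the alternating sum Σ_i (−1)^i (σ with its i-th vertex removed). For instance
  ∂ABDF = BDF − ADF + ABF − ABD,
  ∂ADEF = DEF − AEF + ADF − ADE.
This gives a 10×5 integer matrix of rank 4; reducing to Smith normal form yields diagonal entries (1,1,1,1).

From H_k ≅ ker(∂_k) / im(∂_{k+1}) we obtain:

  H_0: rank C_0 − rank ∂_1 = 5 − 4 = 1, and the invariant factors of ∂_1 are all 1, so H_0 ≅ Z.
  H_1: rank ker ∂_1 − rank ∂_2 = (10 − 4) − 6 = 0, and the invariant factors of ∂_2 are all 1, so H_1 ≅ 0.
  H_2: rank ker ∂_2 − rank ∂_3 = (10 − 6) − 4 = 0, and the invariant factors of ∂_3 are all 1, so H_2 ≅ 0.
  H_3: rank ker ∂_3 − rank ∂_4 = (5 − 4) − 0 = 1, and there is no ∂_4, so H_3 ≅ Z.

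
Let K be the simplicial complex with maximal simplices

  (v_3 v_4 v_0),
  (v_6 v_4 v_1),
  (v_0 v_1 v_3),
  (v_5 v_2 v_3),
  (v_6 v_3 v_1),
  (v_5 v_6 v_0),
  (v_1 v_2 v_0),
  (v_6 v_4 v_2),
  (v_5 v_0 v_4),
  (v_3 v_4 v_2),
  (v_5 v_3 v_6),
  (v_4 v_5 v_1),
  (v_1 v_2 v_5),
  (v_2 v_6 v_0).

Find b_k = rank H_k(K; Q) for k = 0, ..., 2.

b_0 = 1, b_1 = 2, b_2 = 1.

Order the vertices as v_0 < v_1 < v_2 < v_3 < v_4 < v_5 < v_6. Listing each simplex with vertices in this order, K has dimension 2 with simplices:

  0-simplices (7): [v_0], [v_1], [v_2], [v_3], [v_4], [v_5], [v_6]
  1-simplices (21): (21 of them)
  2-simplices (14): (14 of them)

so the chain groups are C_0 ≅ Z^7, C_1 ≅ Z^21, C_2 ≅ Z^14.

Boundary ∂_1: C_1 → C_0 maps an edge to its endpoints' difference, ∂[p,q] = q − p. For instance
  ∂[v_2,v_4] = [v_4] − [v_2].
As a 7×21 matrix over Z this has rank 6, with invariant factors (1,1,1,1,1,1).

Boundary ∂_2: C_2 → C_1 acts by ∂[p,q,r] = [q,r] − [p,r] + [p,q]. For instance
  ∂[v_3,v_5,v_6] = [v_5,v_6] − [v_3,v_6] + [v_3,v_5],
  ∂[v_1,v_4,v_5] = [v_4,v_5] − [v_1,v_5] + [v_1,v_4].
The resulting 21×14 matrix has rank 13, and its Smith normal form has invariant factors (1,1,1,1,1,1,1,1,1,1,1,1,1).

From H_k ≅ ker(∂_k) / im(∂_{k+1}) we obtain:

  H_0: rank C_0 − rank ∂_1 = 7 − 6 = 1, and the invariant factors of ∂_1 are all 1, so H_0 ≅ Z.
  H_1: rank ker ∂_1 − rank ∂_2 = (21 − 6) − 13 = 2, and the invariant factors of ∂_2 are all 1, so H_1 ≅ Z^2.
  H_2: rank ker ∂_2 − rank ∂_3 = (14 − 13) − 0 = 1, and there is no ∂_3, so H_2 ≅ Z.

Hence the Betti numbers are b_0 = 1, b_1 = 2, b_2 = 1.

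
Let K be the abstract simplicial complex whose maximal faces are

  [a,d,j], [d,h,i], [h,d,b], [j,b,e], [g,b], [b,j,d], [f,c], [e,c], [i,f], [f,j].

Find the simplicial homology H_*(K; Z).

We work with the vertex ordering a < b < c < d < e < f < g < h < i < j. The simplices of K, each written with vertices in increasing order, are:

  0-simplices (10): a, b, c, d, e, f, g, h, i, j
  1-simplices (16): ad, aj, bd, be, bg, bh, bj, ce, cf, dh, di, dj, ej, fi, fj, hi
  2-simplices (5): adj, bdh, bdj, bej, dhi

giving chain groups C_0 ≅ Z^10, C_1 ≅ Z^16, C_2 ≅ Z^5.

∂_1: C_1 → C_0 maps an edge to its endpoints' difference, ∂[p,q] = q − p.
The 10×16 boundary matrix has rank 9 and Smith normal form diag(1,1,1,1,1,1,1,1,1).

∂_2: C_2 → C_1 acts by ∂[p,q,r] = [q,r] − [p,r] + [p,q]. For instance
  ∂adj = dj − aj + ad,
  ∂bej = ej − bj + be.
The 16×5 boundary matrix has rank 5 and Smith normal form diag(1,1,1,1,1).

Now H_k = ker ∂_k / im ∂_{k+1}, so:

  H_0: rank C_0 − rank ∂_1 = 10 − 9 = 1, and the invariant factors of ∂_1 are all 1, so H_0 = Z.
  H_1: rank ker ∂_1 − rank ∂_2 = (16 − 9) − 5 = 2, and the invariant factors of ∂_2 are all 1, so H_1 = Z^2.
  H_2: rank ker ∂_2 − rank ∂_3 = (5 − 5) − 0 = 0, and there is no ∂_3, so H_2 = 0.

H_0 ≅ Z,  H_1 ≅ Z^2,  H_2 = 0.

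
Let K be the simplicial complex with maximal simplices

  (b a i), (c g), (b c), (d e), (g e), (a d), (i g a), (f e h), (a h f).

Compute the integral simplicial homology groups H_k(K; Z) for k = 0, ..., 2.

Order the vertices as a < b < c < d < e < f < g < h < i. Listing each simplex with vertices in this order, K has dimension 2 with simplices:

  0-simplices (9): a, b, c, d, e, f, g, h, i
  1-simplices (15): ab, ad, af, ag, ah, ai, bc, bi, cg, de, ef, eg, eh, fh, gi
  2-simplices (4): abi, afh, agi, efh

so the chain groups are C_0 ≅ Z^9, C_1 ≅ Z^15, C_2 ≅ Z^4.

Boundary ∂_1: C_1 → C_0 maps an edge to its endpoints' difference, ∂[p,q] = q − p.
The 9×15 boundary matrix has rank 8 and Smith normal form diag(1,1,1,1,1,1,1,1).

The boundary map ∂_2: C_2 → C_1 maps a triangle to the signed sum of its edges. For instance
  ∂abi = bi − ai + ab,
  ∂agi = gi − ai + ag.
The 15×4 boundary matrix has rank 4 and Smith normal form diag(1,1,1,1).

Reading off H_k = ker ∂_k / im ∂_{k+1}:

  H_0: rank C_0 − rank ∂_1 = 9 − 8 = 1, and the invariant factors of ∂_1 are all 1, so H_0 ≅ Z.
  H_1: rank ker ∂_1 − rank ∂_2 = (15 − 8) − 4 = 3, and the invariant factors of ∂_2 are all 1, so H_1 ≅ Z^3.
  H_2: rank ker ∂_2 − rank ∂_3 = (4 − 4) − 0 = 0, and there is no ∂_3, so H_2 ≅ 0.

H_0 = Z,  H_1 = Z^3,  H_2 = 0.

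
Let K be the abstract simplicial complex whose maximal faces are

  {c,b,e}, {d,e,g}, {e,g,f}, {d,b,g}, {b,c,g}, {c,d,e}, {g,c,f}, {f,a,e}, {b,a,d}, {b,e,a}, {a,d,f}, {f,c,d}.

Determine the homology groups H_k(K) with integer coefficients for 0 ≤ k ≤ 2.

H_0 = Z,  H_1 = Z/2,  H_2 = 0.

Order the vertices as a < b < c < d < e < f < g. Listing each simplex with vertices in this order, K has dimension 2 with simplices:

  0-simplices (7): a, b, c, d, e, f, g
  1-simplices (18): ab, ad, ae, af, bc, bd, be, bg, cd, ce, cf, cg, de, df, dg, ef, eg, fg
  2-simplices (12): abd, abe, adf, aef, bce, bcg, bdg, cde, cdf, cfg, deg, efg

Hence C_0 ≅ Z^7, C_1 ≅ Z^18, C_2 ≅ Z^12.

The boundary map ∂_1: C_1 → C_0 sends each edge [p,q] (with p < q) to q − p. For instance
  ∂cf = f − c.
The resulting 7×18 matrix has rank 6, and its Smith normal form has invariant factors (1,1,1,1,1,1).

Boundary ∂_2: C_2 → C_1 maps a triangle to the signed sum of its edges. For instance
  ∂abe = be − ae + ab,
  ∂bce = ce − be + bc.
This gives a 18×12 integer matrix of rank 12; reducing to Smith normal form yields diagonal entries (1,1,1,1,1,1,1,1,1,1,1,2).

From H_k ≅ ker(∂_k) / im(∂_{k+1}) we obtain:

  H_0: rank C_0 − rank ∂_1 = 7 − 6 = 1, and the invariant factors of ∂_1 are all 1, so H_0 ≅ Z.
  H_1: rank ker ∂_1 − rank ∂_2 = (18 − 6) − 12 = 0, and ∂_2 has invariant factor 2 > 1, so H_1 ≅ Z/2.
  H_2: rank ker ∂_2 − rank ∂_3 = (12 − 12) − 0 = 0, and there is no ∂_3, so H_2 ≅ 0.

As a check, the Euler characteristic is 7 − 18 + 12 = 1, which agrees with 1 − 0 + 0 = 1.
(K is a triangulation of the real projective plane RP^2.)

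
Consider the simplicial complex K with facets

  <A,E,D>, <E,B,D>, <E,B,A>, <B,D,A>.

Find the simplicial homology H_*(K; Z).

Take the total order A < B < D < E on the vertex set. Then K (dimension 2) consists of the simplices:

  0-simplices (4): A, B, D, E
  1-simplices (6): AB, AD, AE, BD, BE, DE
  2-simplices (4): ABD, ABE, ADE, BDE

giving chain groups C_0 ≅ Z^4, C_1 ≅ Z^6, C_2 ≅ Z^4.

∂_1: C_1 → C_0 is given by ∂[p,q] = [q] − [p].
The 4×6 boundary matrix has rank 3 and Smith normal form diag(1,1,1).

The boundary map ∂_2: C_2 → C_1 acts by ∂[p,q,r] = [q,r] − [p,r] + [p,q]. For instance
  ∂ADE = DE − AE + AD,
  ∂ABE = BE − AE + AB.
As a 6×4 matrix over Z this has rank 3, with invariant factors (1,1,1).

Computing H_k = (kernel of ∂_k) / (image of ∂_{k+1}):

  H_0: rank C_0 − rank ∂_1 = 4 − 3 = 1, and the invariant factors of ∂_1 are all 1, so H_0 ≅ Z.
  H_1: rank ker ∂_1 − rank ∂_2 = (6 − 3) − 3 = 0, and the invariant factors of ∂_2 are all 1, so H_1 ≅ 0.
  H_2: rank ker ∂_2 − rank ∂_3 = (4 − 3) − 0 = 1, and there is no ∂_3, so H_2 ≅ Z.

As a check, the Euler characteristic is 4 − 6 + 4 = 2, which agrees with 1 − 0 + 1 = 2.
(K is a triangulation of the 2-sphere S^2.)

H_0 = Z,  H_1 = 0,  H_2 = Z.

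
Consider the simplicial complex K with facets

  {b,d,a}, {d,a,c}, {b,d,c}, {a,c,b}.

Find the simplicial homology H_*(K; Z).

H_0 ≅ Z,  H_1 = 0,  H_2 ≅ Z.

Fix the vertex order a < b < c < d and write every simplex with vertices in increasing order. Then dim K = 2 and the simplices of K are:

  0-simplices (4): a, b, c, d
  1-simplices (6): ab, ac, ad, bc, bd, cd
  2-simplices (4): abc, abd, acd, bcd

giving chain groups C_0 ≅ Z^4, C_1 ≅ Z^6, C_2 ≅ Z^4.

The boundary map ∂_1: C_1 → C_0 maps an edge to its endpoints' difference, ∂[p,q] = q − p. For instance
  ∂bc = c − b.
The 4×6 boundary matrix has rank 3 and Smith normal form diag(1,1,1).

Boundary ∂_2: C_2 → C_1 sends each 2-simplex [p,q,r] to [q,r] − [p,r] + [p,q]. For instance
  ∂abc = bc − ac + ab,
  ∂bcd = cd − bd + bc.
As a 6×4 matrix over Z this has rank 3, with invariant factors (1,1,1).

Computing H_k = (kernel of ∂_k) / (image of ∂_{k+1}):

  H_0: rank C_0 − rank ∂_1 = 4 − 3 = 1, and the invariant factors of ∂_1 are all 1, so H_0 ≅ Z.
  H_1: rank ker ∂_1 − rank ∂_2 = (6 − 3) − 3 = 0, and the invariant factors of ∂_2 are all 1, so H_1 ≅ 0.
  H_2: rank ker ∂_2 − rank ∂_3 = (4 − 3) − 0 = 1, and there is no ∂_3, so H_2 ≅ Z.

(K is a triangulation of the 2-sphere S^2.)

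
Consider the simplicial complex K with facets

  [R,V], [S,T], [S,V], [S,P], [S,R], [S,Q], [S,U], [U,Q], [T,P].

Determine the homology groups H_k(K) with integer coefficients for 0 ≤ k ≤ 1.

Fix the vertex order P < Q < R < S < T < U < V and write every simplex with vertices in increasing order. Then dim K = 1 and the simplices of K are:

  0-simplices (7): P, Q, R, S, T, U, V
  1-simplices (9): PS, PT, QS, QU, RS, RV, ST, SU, SV

giving chain groups C_0 ≅ Z^7, C_1 ≅ Z^9.

Boundary ∂_1: C_1 → C_0 sends each edge [p,q] (with p < q) to q − p. For instance
  ∂PT = T − P.
The resulting 7×9 matrix has rank 6, and its Smith normal form has invariant factors (1,1,1,1,1,1).

Now H_k = ker ∂_k / im ∂_{k+1}, so:

  H_0: rank C_0 − rank ∂_1 = 7 − 6 = 1, and the invariant factors of ∂_1 are all 1, so H_0 = Z.
  H_1: rank ker ∂_1 − rank ∂_2 = (9 − 6) − 0 = 3, and there is no ∂_2, so H_1 = Z^3.

(K is a triangulation of a wedge of 3 circles.)

H_0 = Z,  H_1 = Z^3.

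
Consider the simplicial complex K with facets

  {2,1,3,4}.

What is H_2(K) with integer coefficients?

K has 4 vertices, 6 edges, 4 triangles, 1 3-simplex.
rank ∂_2 = 3, rank ∂_3 = 1 ⇒ b_2 = 4 − 3 − 1 = 0; all invariant factors of ∂_3 are 1 so no torsion. So H_2 ≅ 0.

H_2 ≅ 0.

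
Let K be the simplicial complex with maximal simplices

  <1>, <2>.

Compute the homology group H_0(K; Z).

Order the vertices as 1 < 2. Listing each simplex with vertices in this order, K has dimension 0 with simplices:

  0-simplices (2): [1], [2]

giving chain groups C_0 ≅ Z^2.

From H_k ≅ ker(∂_k) / im(∂_{k+1}) we obtain:

  H_0: rank C_0 − rank ∂_1 = 2 − 0 = 2, and there is no ∂_1, so H_0 ≅ Z^2.

H_0 ≅ Z^2.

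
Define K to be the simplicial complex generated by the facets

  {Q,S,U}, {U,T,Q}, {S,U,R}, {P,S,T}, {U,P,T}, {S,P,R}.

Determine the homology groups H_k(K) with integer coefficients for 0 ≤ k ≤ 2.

H_0 ≅ Z,  H_1 ≅ Z,  H_2 = 0.

Order the vertices as P < Q < R < S < T < U. Listing each simplex with vertices in this order, K has dimension 2 with simplices:

  0-simplices (6): P, Q, R, S, T, U
  1-simplices (12): PR, PS, PT, PU, QS, QT, QU, RS, RU, ST, SU, TU
  2-simplices (6): PRS, PST, PTU, QSU, QTU, RSU

so the chain groups are C_0 ≅ Z^6, C_1 ≅ Z^12, C_2 ≅ Z^6.

The boundary map ∂_1: C_1 → C_0 maps an edge to its endpoints' difference, ∂[p,q] = q − p. For instance
  ∂PU = U − P.
The resulting 6×12 matrix has rank 5, and its Smith normal form has invariant factors (1,1,1,1,1).

∂_2: C_2 → C_1 acts by ∂[p,q,r] = [q,r] − [p,r] + [p,q]. For instance
  ∂RSU = SU − RU + RS,
  ∂PRS = RS − PS + PR.
The resulting 12×6 matrix has rank 6, and its Smith normal form has invariant factors (1,1,1,1,1,1).

Reading off H_k = ker ∂_k / im ∂_{k+1}:

  H_0: rank C_0 − rank ∂_1 = 6 − 5 = 1, and the invariant factors of ∂_1 are all 1, so H_0 = Z.
  H_1: rank ker ∂_1 − rank ∂_2 = (12 − 5) − 6 = 1, and the invariant factors of ∂_2 are all 1, so H_1 = Z.
  H_2: rank ker ∂_2 − rank ∂_3 = (6 − 6) − 0 = 0, and there is no ∂_3, so H_2 = 0.

(K is a triangulation of the cylinder S^1 x I.)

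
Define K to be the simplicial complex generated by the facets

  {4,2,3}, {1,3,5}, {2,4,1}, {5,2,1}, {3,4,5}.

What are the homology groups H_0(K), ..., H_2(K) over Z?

Take the total order 1 < 2 < 3 < 4 < 5 on the vertex set. Then K (dimension 2) consists of the simplices:

  0-simplices (5): [1], [2], [3], [4], [5]
  1-simplices (10): [1,2], [1,3], [1,4], [1,5], [2,3], [2,4], [2,5], [3,4], [3,5], [4,5]
  2-simplices (5): [1,2,4], [1,2,5], [1,3,5], [2,3,4], [3,4,5]

so the chain groups are C_0 ≅ Z^5, C_1 ≅ Z^10, C_2 ≅ Z^5.

The boundary map ∂_1: C_1 → C_0 sends each edge [p,q] (with p < q) to q − p. For instance
  ∂[1,3] = [3] − [1].
The resulting 5×10 matrix has rank 4, and its Smith normal form has invariant factors (1,1,1,1).

The boundary map ∂_2: C_2 → C_1 maps a triangle to the signed sum of its edges. For instance
  ∂[3,4,5] = [4,5] − [3,5] + [3,4],
  ∂[1,2,5] = [2,5] − [1,5] + [1,2].
The resulting 10×5 matrix has rank 5, and its Smith normal form has invariant factors (1,1,1,1,1).

Computing H_k = (kernel of ∂_k) / (image of ∂_{k+1}):

  H_0: rank C_0 − rank ∂_1 = 5 − 4 = 1, and the invariant factors of ∂_1 are all 1, so H_0 ≅ Z.
  H_1: rank ker ∂_1 − rank ∂_2 = (10 − 4) − 5 = 1, and the invariant factors of ∂_2 are all 1, so H_1 ≅ Z.
  H_2: rank ker ∂_2 − rank ∂_3 = (5 − 5) − 0 = 0, and there is no ∂_3, so H_2 ≅ 0.

As a check, the Euler characteristic is 5 − 10 + 5 = 0, which agrees with 1 − 1 + 0 = 0.
(K is a triangulation of the Möbius band.)

H_0 = Z,  H_1 = Z,  H_2 = 0.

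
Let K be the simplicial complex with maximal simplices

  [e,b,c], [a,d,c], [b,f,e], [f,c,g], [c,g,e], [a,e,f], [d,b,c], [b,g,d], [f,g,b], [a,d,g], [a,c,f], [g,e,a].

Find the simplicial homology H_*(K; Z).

K has 7 vertices, 18 edges, 12 triangles.
rank ∂_0 = 0, rank ∂_1 = 6 ⇒ b_0 = 7 − 0 − 6 = 1; all invariant factors of ∂_1 are 1 so no torsion. So H_0 ≅ Z.
rank ∂_1 = 6, rank ∂_2 = 12 ⇒ b_1 = 18 − 6 − 12 = 0; ∂_2 has invariant factor(s) [2] giving torsion. So H_1 ≅ Z/2.
rank ∂_2 = 12, rank ∂_3 = 0 ⇒ b_2 = 12 − 12 − 0 = 0. So H_2 ≅ 0.

H_0 = Z,  H_1 = Z/2,  H_2 = 0.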